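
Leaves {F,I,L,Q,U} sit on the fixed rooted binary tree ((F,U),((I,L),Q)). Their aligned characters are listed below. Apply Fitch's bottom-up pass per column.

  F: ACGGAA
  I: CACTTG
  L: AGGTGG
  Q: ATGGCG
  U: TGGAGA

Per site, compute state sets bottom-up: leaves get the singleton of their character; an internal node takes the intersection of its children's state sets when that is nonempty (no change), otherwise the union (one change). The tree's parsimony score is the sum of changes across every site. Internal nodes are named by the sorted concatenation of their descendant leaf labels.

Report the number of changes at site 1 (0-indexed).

FU@0: {A} ∪ {T} = {A,T} (union, +1)
IL@0: {C} ∪ {A} = {A,C} (union, +1)
ILQ@0: {A,C} ∩ {A} = {A} (intersection, +0)
FILQU@0: {A,T} ∩ {A} = {A} (intersection, +0)
FU@1: {C} ∪ {G} = {C,G} (union, +1)
IL@1: {A} ∪ {G} = {A,G} (union, +1)
ILQ@1: {A,G} ∪ {T} = {A,G,T} (union, +1)
FILQU@1: {C,G} ∩ {A,G,T} = {G} (intersection, +0)
FU@2: {G} ∩ {G} = {G} (intersection, +0)
IL@2: {C} ∪ {G} = {C,G} (union, +1)
ILQ@2: {C,G} ∩ {G} = {G} (intersection, +0)
FILQU@2: {G} ∩ {G} = {G} (intersection, +0)
FU@3: {G} ∪ {A} = {A,G} (union, +1)
IL@3: {T} ∩ {T} = {T} (intersection, +0)
ILQ@3: {T} ∪ {G} = {G,T} (union, +1)
FILQU@3: {A,G} ∩ {G,T} = {G} (intersection, +0)
FU@4: {A} ∪ {G} = {A,G} (union, +1)
IL@4: {T} ∪ {G} = {G,T} (union, +1)
ILQ@4: {G,T} ∪ {C} = {C,G,T} (union, +1)
FILQU@4: {A,G} ∩ {C,G,T} = {G} (intersection, +0)
FU@5: {A} ∩ {A} = {A} (intersection, +0)
IL@5: {G} ∩ {G} = {G} (intersection, +0)
ILQ@5: {G} ∩ {G} = {G} (intersection, +0)
FILQU@5: {A} ∪ {G} = {A,G} (union, +1)
per-site changes: [2, 3, 1, 2, 3, 1]; total = 12

3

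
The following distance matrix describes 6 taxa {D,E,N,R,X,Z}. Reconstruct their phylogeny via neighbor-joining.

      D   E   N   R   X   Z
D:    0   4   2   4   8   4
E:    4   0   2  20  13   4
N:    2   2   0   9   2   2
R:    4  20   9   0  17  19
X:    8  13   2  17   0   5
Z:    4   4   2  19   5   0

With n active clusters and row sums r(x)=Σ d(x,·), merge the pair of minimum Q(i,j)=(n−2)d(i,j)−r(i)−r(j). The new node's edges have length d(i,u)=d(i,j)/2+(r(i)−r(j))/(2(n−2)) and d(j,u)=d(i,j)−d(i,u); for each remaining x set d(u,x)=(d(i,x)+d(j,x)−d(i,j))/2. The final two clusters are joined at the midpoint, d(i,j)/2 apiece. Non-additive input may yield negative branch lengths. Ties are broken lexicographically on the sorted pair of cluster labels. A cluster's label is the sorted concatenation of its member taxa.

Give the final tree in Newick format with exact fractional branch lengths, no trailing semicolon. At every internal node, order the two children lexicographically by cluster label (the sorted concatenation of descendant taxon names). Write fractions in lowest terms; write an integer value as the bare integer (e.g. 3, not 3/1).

iteration 1: select D,R (d=4, Q=-75); attach at lengths (-31/8, 63/8); label the merged cluster DR
  updated: d(DR,E)=10, d(DR,N)=7/2, d(DR,X)=21/2, d(DR,Z)=19/2
iteration 2: select E,Z (d=4, Q=-75/2); attach at lengths (41/12, 7/12); label the merged cluster EZ
  updated: d(DR,EZ)=31/4, d(EZ,N)=0, d(EZ,X)=7
iteration 3: select DR,EZ (d=31/4, Q=-21); attach at lengths (45/8, 17/8); label the merged cluster DERZ
  updated: d(DERZ,N)=-17/8, d(DERZ,X)=39/8
iteration 4: select DERZ,N (d=-17/8, Q=-19/4); attach at lengths (3/8, -5/2); label the merged cluster DENRZ
  updated: d(DENRZ,X)=9/2
iteration 5: select DENRZ,X (d=9/2); attach at lengths (9/4, 9/4); label the merged cluster DENRXZ
final tree: ((((D:-31/8,R:63/8):45/8,(E:41/12,Z:7/12):17/8):3/8,N:-5/2):9/4,X:9/4)
total length: 145/8

((((D:-31/8,R:63/8):45/8,(E:41/12,Z:7/12):17/8):3/8,N:-5/2):9/4,X:9/4)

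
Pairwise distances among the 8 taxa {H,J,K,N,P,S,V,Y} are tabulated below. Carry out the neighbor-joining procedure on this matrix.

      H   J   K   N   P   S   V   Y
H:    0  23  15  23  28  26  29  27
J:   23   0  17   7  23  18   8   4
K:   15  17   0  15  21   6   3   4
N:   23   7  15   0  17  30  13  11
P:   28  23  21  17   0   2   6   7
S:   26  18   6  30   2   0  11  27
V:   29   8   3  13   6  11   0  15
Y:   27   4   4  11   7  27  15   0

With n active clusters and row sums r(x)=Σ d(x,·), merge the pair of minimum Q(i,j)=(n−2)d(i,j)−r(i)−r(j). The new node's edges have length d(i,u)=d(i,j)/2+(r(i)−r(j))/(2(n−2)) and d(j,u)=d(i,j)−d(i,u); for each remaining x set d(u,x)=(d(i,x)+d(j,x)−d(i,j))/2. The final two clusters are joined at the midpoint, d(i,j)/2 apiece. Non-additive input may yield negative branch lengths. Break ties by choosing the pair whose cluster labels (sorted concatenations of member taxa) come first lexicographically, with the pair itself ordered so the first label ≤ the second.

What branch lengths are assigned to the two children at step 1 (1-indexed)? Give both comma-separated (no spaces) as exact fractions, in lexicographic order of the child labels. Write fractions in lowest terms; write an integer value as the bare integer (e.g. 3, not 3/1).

step 1: merge (P,S) at d=2, Q=-212; branch lengths P→-1/3, S→7/3; new cluster PS
  updated: d(H,PS)=26, d(J,PS)=39/2, d(K,PS)=25/2, d(N,PS)=45/2, d(PS,V)=15/2, d(PS,Y)=16
step 2: merge (PS,V) at d=15/2, Q=-142; branch lengths PS→33/5, V→9/10; new cluster PSV
  updated: d(H,PSV)=95/4, d(J,PSV)=10, d(K,PSV)=4, d(N,PSV)=14, d(PSV,Y)=47/4
step 3: merge (H,K) at d=15, Q=-427/4; branch lengths H→467/32, K→13/32; new cluster HK
  updated: d(HK,J)=25/2, d(HK,N)=23/2, d(HK,PSV)=51/8, d(HK,Y)=8
step 4: merge (HK,PSV) at d=51/8, Q=-491/8; branch lengths HK→41/16, PSV→61/16; new cluster HKPSV
  updated: d(HKPSV,J)=129/16, d(HKPSV,N)=153/16, d(HKPSV,Y)=107/16
step 5: merge (HKPSV,N) at d=153/16, Q=-131/4; branch lengths HKPSV→127/32, N→179/32; new cluster HKNPSV
  updated: d(HKNPSV,J)=11/4, d(HKNPSV,Y)=65/16
step 6: merge (HKNPSV,J) at d=11/4, Q=-173/16; branch lengths HKNPSV→45/32, J→43/32; new cluster HJKNPSV
  updated: d(HJKNPSV,Y)=85/32
step 7: merge (HJKNPSV,Y) at d=85/32; branch lengths HJKNPSV→85/64, Y→85/64; new cluster HJKNPSVY
final tree: (((((H:467/32,K:13/32):41/16,((P:-1/3,S:7/3):33/5,V:9/10):61/16):127/32,N:179/32):45/32,J:43/32):85/64,Y:85/64)
total length: 1467/32

-1/3,7/3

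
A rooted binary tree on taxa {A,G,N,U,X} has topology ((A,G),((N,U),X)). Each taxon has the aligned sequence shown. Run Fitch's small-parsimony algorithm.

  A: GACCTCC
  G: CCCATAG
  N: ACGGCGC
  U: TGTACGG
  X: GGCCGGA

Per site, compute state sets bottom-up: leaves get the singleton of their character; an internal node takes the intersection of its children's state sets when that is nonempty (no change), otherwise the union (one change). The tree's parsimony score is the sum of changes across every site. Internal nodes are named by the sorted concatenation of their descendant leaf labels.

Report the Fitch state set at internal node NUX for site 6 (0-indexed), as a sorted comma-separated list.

A,C,G

AG@0: {G} ∪ {C} = {C,G} (union, +1)
NU@0: {A} ∪ {T} = {A,T} (union, +1)
NUX@0: {A,T} ∪ {G} = {A,G,T} (union, +1)
AGNUX@0: {C,G} ∩ {A,G,T} = {G} (intersection, +0)
AG@1: {A} ∪ {C} = {A,C} (union, +1)
NU@1: {C} ∪ {G} = {C,G} (union, +1)
NUX@1: {C,G} ∩ {G} = {G} (intersection, +0)
AGNUX@1: {A,C} ∪ {G} = {A,C,G} (union, +1)
AG@2: {C} ∩ {C} = {C} (intersection, +0)
NU@2: {G} ∪ {T} = {G,T} (union, +1)
NUX@2: {G,T} ∪ {C} = {C,G,T} (union, +1)
AGNUX@2: {C} ∩ {C,G,T} = {C} (intersection, +0)
AG@3: {C} ∪ {A} = {A,C} (union, +1)
NU@3: {G} ∪ {A} = {A,G} (union, +1)
NUX@3: {A,G} ∪ {C} = {A,C,G} (union, +1)
AGNUX@3: {A,C} ∩ {A,C,G} = {A,C} (intersection, +0)
AG@4: {T} ∩ {T} = {T} (intersection, +0)
NU@4: {C} ∩ {C} = {C} (intersection, +0)
NUX@4: {C} ∪ {G} = {C,G} (union, +1)
AGNUX@4: {T} ∪ {C,G} = {C,G,T} (union, +1)
AG@5: {C} ∪ {A} = {A,C} (union, +1)
NU@5: {G} ∩ {G} = {G} (intersection, +0)
NUX@5: {G} ∩ {G} = {G} (intersection, +0)
AGNUX@5: {A,C} ∪ {G} = {A,C,G} (union, +1)
AG@6: {C} ∪ {G} = {C,G} (union, +1)
NU@6: {C} ∪ {G} = {C,G} (union, +1)
NUX@6: {C,G} ∪ {A} = {A,C,G} (union, +1)
AGNUX@6: {C,G} ∩ {A,C,G} = {C,G} (intersection, +0)
per-site changes: [3, 3, 2, 3, 2, 2, 3]; total = 18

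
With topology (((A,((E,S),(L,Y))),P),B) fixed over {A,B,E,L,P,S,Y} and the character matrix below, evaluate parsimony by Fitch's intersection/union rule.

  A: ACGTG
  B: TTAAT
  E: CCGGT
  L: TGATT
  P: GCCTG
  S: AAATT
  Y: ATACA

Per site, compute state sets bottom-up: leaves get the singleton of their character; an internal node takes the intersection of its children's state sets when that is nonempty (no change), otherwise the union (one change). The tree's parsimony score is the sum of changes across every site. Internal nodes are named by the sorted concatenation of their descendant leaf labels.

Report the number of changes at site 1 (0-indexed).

ES@0: {C} ∪ {A} = {A,C} (union, +1)
LY@0: {T} ∪ {A} = {A,T} (union, +1)
ELSY@0: {A,C} ∩ {A,T} = {A} (intersection, +0)
AELSY@0: {A} ∩ {A} = {A} (intersection, +0)
AELPSY@0: {A} ∪ {G} = {A,G} (union, +1)
ABELPSY@0: {A,G} ∪ {T} = {A,G,T} (union, +1)
ES@1: {C} ∪ {A} = {A,C} (union, +1)
LY@1: {G} ∪ {T} = {G,T} (union, +1)
ELSY@1: {A,C} ∪ {G,T} = {A,C,G,T} (union, +1)
AELSY@1: {C} ∩ {A,C,G,T} = {C} (intersection, +0)
AELPSY@1: {C} ∩ {C} = {C} (intersection, +0)
ABELPSY@1: {C} ∪ {T} = {C,T} (union, +1)
ES@2: {G} ∪ {A} = {A,G} (union, +1)
LY@2: {A} ∩ {A} = {A} (intersection, +0)
ELSY@2: {A,G} ∩ {A} = {A} (intersection, +0)
AELSY@2: {G} ∪ {A} = {A,G} (union, +1)
AELPSY@2: {A,G} ∪ {C} = {A,C,G} (union, +1)
ABELPSY@2: {A,C,G} ∩ {A} = {A} (intersection, +0)
ES@3: {G} ∪ {T} = {G,T} (union, +1)
LY@3: {T} ∪ {C} = {C,T} (union, +1)
ELSY@3: {G,T} ∩ {C,T} = {T} (intersection, +0)
AELSY@3: {T} ∩ {T} = {T} (intersection, +0)
AELPSY@3: {T} ∩ {T} = {T} (intersection, +0)
ABELPSY@3: {T} ∪ {A} = {A,T} (union, +1)
ES@4: {T} ∩ {T} = {T} (intersection, +0)
LY@4: {T} ∪ {A} = {A,T} (union, +1)
ELSY@4: {T} ∩ {A,T} = {T} (intersection, +0)
AELSY@4: {G} ∪ {T} = {G,T} (union, +1)
AELPSY@4: {G,T} ∩ {G} = {G} (intersection, +0)
ABELPSY@4: {G} ∪ {T} = {G,T} (union, +1)
per-site changes: [4, 4, 3, 3, 3]; total = 17

4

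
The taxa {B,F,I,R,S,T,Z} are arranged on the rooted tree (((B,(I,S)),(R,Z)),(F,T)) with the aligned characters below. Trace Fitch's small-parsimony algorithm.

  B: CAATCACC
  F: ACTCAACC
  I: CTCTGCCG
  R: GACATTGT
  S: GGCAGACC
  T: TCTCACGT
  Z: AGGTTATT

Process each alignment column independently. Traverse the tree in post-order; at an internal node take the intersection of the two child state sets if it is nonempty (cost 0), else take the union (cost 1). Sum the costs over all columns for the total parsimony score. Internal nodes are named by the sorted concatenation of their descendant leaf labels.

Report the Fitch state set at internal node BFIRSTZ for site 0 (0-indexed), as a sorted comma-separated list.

IS@0: {C} ∪ {G} = {C,G} (union, +1)
BIS@0: {C} ∩ {C,G} = {C} (intersection, +0)
RZ@0: {G} ∪ {A} = {A,G} (union, +1)
BIRSZ@0: {C} ∪ {A,G} = {A,C,G} (union, +1)
FT@0: {A} ∪ {T} = {A,T} (union, +1)
BFIRSTZ@0: {A,C,G} ∩ {A,T} = {A} (intersection, +0)
IS@1: {T} ∪ {G} = {G,T} (union, +1)
BIS@1: {A} ∪ {G,T} = {A,G,T} (union, +1)
RZ@1: {A} ∪ {G} = {A,G} (union, +1)
BIRSZ@1: {A,G,T} ∩ {A,G} = {A,G} (intersection, +0)
FT@1: {C} ∩ {C} = {C} (intersection, +0)
BFIRSTZ@1: {A,G} ∪ {C} = {A,C,G} (union, +1)
IS@2: {C} ∩ {C} = {C} (intersection, +0)
BIS@2: {A} ∪ {C} = {A,C} (union, +1)
RZ@2: {C} ∪ {G} = {C,G} (union, +1)
BIRSZ@2: {A,C} ∩ {C,G} = {C} (intersection, +0)
FT@2: {T} ∩ {T} = {T} (intersection, +0)
BFIRSTZ@2: {C} ∪ {T} = {C,T} (union, +1)
IS@3: {T} ∪ {A} = {A,T} (union, +1)
BIS@3: {T} ∩ {A,T} = {T} (intersection, +0)
RZ@3: {A} ∪ {T} = {A,T} (union, +1)
BIRSZ@3: {T} ∩ {A,T} = {T} (intersection, +0)
FT@3: {C} ∩ {C} = {C} (intersection, +0)
BFIRSTZ@3: {T} ∪ {C} = {C,T} (union, +1)
IS@4: {G} ∩ {G} = {G} (intersection, +0)
BIS@4: {C} ∪ {G} = {C,G} (union, +1)
RZ@4: {T} ∩ {T} = {T} (intersection, +0)
BIRSZ@4: {C,G} ∪ {T} = {C,G,T} (union, +1)
FT@4: {A} ∩ {A} = {A} (intersection, +0)
BFIRSTZ@4: {C,G,T} ∪ {A} = {A,C,G,T} (union, +1)
IS@5: {C} ∪ {A} = {A,C} (union, +1)
BIS@5: {A} ∩ {A,C} = {A} (intersection, +0)
RZ@5: {T} ∪ {A} = {A,T} (union, +1)
BIRSZ@5: {A} ∩ {A,T} = {A} (intersection, +0)
FT@5: {A} ∪ {C} = {A,C} (union, +1)
BFIRSTZ@5: {A} ∩ {A,C} = {A} (intersection, +0)
IS@6: {C} ∩ {C} = {C} (intersection, +0)
BIS@6: {C} ∩ {C} = {C} (intersection, +0)
RZ@6: {G} ∪ {T} = {G,T} (union, +1)
BIRSZ@6: {C} ∪ {G,T} = {C,G,T} (union, +1)
FT@6: {C} ∪ {G} = {C,G} (union, +1)
BFIRSTZ@6: {C,G,T} ∩ {C,G} = {C,G} (intersection, +0)
IS@7: {G} ∪ {C} = {C,G} (union, +1)
BIS@7: {C} ∩ {C,G} = {C} (intersection, +0)
RZ@7: {T} ∩ {T} = {T} (intersection, +0)
BIRSZ@7: {C} ∪ {T} = {C,T} (union, +1)
FT@7: {C} ∪ {T} = {C,T} (union, +1)
BFIRSTZ@7: {C,T} ∩ {C,T} = {C,T} (intersection, +0)
per-site changes: [4, 4, 3, 3, 3, 3, 3, 3]; total = 26

A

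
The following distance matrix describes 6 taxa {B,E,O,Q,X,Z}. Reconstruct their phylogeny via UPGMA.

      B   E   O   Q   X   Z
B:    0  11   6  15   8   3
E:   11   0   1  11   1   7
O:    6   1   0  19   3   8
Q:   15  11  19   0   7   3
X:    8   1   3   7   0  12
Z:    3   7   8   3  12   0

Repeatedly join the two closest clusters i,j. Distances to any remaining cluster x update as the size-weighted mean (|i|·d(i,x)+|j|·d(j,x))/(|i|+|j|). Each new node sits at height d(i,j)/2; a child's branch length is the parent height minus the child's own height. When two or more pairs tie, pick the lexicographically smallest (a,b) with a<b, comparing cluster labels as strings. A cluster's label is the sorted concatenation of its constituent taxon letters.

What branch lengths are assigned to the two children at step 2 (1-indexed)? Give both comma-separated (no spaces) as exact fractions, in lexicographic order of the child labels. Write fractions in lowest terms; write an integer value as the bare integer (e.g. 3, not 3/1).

1/2,1

iteration 1: select E,O (d=1); attach at lengths (1/2, 1/2); label the merged cluster EO
  updated: d(B,EO)=17/2, d(EO,Q)=15, d(EO,X)=2, d(EO,Z)=15/2
iteration 2: select EO,X (d=2); attach at lengths (1/2, 1); label the merged cluster EOX
  updated: d(B,EOX)=25/3, d(EOX,Q)=37/3, d(EOX,Z)=9
iteration 3: select B,Z (d=3); attach at lengths (3/2, 3/2); label the merged cluster BZ
  updated: d(BZ,EOX)=26/3, d(BZ,Q)=9
iteration 4: select BZ,EOX (d=26/3); attach at lengths (17/6, 10/3); label the merged cluster BEOXZ
  updated: d(BEOXZ,Q)=11
iteration 5: select BEOXZ,Q (d=11); attach at lengths (7/6, 11/2); label the merged cluster BEOQXZ
final tree: (((B:3/2,Z:3/2):17/6,((E:1/2,O:1/2):1/2,X:1):10/3):7/6,Q:11/2)
total length: 55/3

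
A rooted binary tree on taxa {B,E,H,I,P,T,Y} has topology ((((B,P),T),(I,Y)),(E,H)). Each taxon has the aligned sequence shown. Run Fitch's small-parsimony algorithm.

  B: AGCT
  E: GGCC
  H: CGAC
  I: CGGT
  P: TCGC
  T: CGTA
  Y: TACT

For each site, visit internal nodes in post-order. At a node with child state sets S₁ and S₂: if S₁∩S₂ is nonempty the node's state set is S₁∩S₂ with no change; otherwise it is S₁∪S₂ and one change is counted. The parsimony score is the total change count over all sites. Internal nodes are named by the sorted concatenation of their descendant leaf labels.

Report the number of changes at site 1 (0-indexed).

2

[col 0] BP: children B:{A}, P:{T} ∪→ {A,T}; cost 1
[col 0] BPT: children BP:{A,T}, T:{C} ∪→ {A,C,T}; cost 1
[col 0] IY: children I:{C}, Y:{T} ∪→ {C,T}; cost 1
[col 0] BIPTY: children BPT:{A,C,T}, IY:{C,T} ∩→ {C,T}; cost 0
[col 0] EH: children E:{G}, H:{C} ∪→ {C,G}; cost 1
[col 0] BEHIPTY: children BIPTY:{C,T}, EH:{C,G} ∩→ {C}; cost 0
[col 1] BP: children B:{G}, P:{C} ∪→ {C,G}; cost 1
[col 1] BPT: children BP:{C,G}, T:{G} ∩→ {G}; cost 0
[col 1] IY: children I:{G}, Y:{A} ∪→ {A,G}; cost 1
[col 1] BIPTY: children BPT:{G}, IY:{A,G} ∩→ {G}; cost 0
[col 1] EH: children E:{G}, H:{G} ∩→ {G}; cost 0
[col 1] BEHIPTY: children BIPTY:{G}, EH:{G} ∩→ {G}; cost 0
[col 2] BP: children B:{C}, P:{G} ∪→ {C,G}; cost 1
[col 2] BPT: children BP:{C,G}, T:{T} ∪→ {C,G,T}; cost 1
[col 2] IY: children I:{G}, Y:{C} ∪→ {C,G}; cost 1
[col 2] BIPTY: children BPT:{C,G,T}, IY:{C,G} ∩→ {C,G}; cost 0
[col 2] EH: children E:{C}, H:{A} ∪→ {A,C}; cost 1
[col 2] BEHIPTY: children BIPTY:{C,G}, EH:{A,C} ∩→ {C}; cost 0
[col 3] BP: children B:{T}, P:{C} ∪→ {C,T}; cost 1
[col 3] BPT: children BP:{C,T}, T:{A} ∪→ {A,C,T}; cost 1
[col 3] IY: children I:{T}, Y:{T} ∩→ {T}; cost 0
[col 3] BIPTY: children BPT:{A,C,T}, IY:{T} ∩→ {T}; cost 0
[col 3] EH: children E:{C}, H:{C} ∩→ {C}; cost 0
[col 3] BEHIPTY: children BIPTY:{T}, EH:{C} ∪→ {C,T}; cost 1
per-site changes: [4, 2, 4, 3]; total = 13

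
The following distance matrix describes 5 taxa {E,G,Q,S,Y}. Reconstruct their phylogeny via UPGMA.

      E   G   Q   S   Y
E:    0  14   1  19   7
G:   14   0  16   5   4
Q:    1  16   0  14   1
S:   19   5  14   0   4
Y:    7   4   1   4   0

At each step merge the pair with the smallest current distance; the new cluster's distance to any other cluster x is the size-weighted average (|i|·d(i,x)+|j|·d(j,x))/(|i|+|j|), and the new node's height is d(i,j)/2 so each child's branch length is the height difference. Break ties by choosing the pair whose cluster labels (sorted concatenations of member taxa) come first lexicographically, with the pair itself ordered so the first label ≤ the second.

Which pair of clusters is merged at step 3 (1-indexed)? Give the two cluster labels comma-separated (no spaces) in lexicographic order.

G,S

step 1: merge (E,Q) at d=1; branch lengths E→1/2, Q→1/2; new cluster EQ
  updated: d(EQ,G)=15, d(EQ,S)=33/2, d(EQ,Y)=4
step 2: merge (EQ,Y) at d=4; branch lengths EQ→3/2, Y→2; new cluster EQY
  updated: d(EQY,G)=34/3, d(EQY,S)=37/3
step 3: merge (G,S) at d=5; branch lengths G→5/2, S→5/2; new cluster GS
  updated: d(EQY,GS)=71/6
step 4: merge (EQY,GS) at d=71/6; branch lengths EQY→47/12, GS→41/12; new cluster EGQSY
final tree: (((E:1/2,Q:1/2):3/2,Y:2):47/12,(G:5/2,S:5/2):41/12)
total length: 101/6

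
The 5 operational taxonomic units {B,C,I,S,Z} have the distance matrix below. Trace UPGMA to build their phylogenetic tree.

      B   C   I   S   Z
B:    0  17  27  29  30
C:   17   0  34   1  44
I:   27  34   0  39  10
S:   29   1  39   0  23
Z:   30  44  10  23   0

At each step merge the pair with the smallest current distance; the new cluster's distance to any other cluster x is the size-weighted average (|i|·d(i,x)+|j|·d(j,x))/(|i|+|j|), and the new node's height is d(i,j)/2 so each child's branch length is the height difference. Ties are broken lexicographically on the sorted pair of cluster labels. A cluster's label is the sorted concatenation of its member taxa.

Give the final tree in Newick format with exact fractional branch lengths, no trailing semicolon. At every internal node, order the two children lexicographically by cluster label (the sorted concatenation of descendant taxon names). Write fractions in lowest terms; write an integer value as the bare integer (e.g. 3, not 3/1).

iteration 1: select C,S (d=1); attach at lengths (1/2, 1/2); label the merged cluster CS
  updated: d(B,CS)=23, d(CS,I)=73/2, d(CS,Z)=67/2
iteration 2: select I,Z (d=10); attach at lengths (5, 5); label the merged cluster IZ
  updated: d(B,IZ)=57/2, d(CS,IZ)=35
iteration 3: select B,CS (d=23); attach at lengths (23/2, 11); label the merged cluster BCS
  updated: d(BCS,IZ)=197/6
iteration 4: select BCS,IZ (d=197/6); attach at lengths (59/12, 137/12); label the merged cluster BCISZ
final tree: ((B:23/2,(C:1/2,S:1/2):11):59/12,(I:5,Z:5):137/12)
total length: 299/6

((B:23/2,(C:1/2,S:1/2):11):59/12,(I:5,Z:5):137/12)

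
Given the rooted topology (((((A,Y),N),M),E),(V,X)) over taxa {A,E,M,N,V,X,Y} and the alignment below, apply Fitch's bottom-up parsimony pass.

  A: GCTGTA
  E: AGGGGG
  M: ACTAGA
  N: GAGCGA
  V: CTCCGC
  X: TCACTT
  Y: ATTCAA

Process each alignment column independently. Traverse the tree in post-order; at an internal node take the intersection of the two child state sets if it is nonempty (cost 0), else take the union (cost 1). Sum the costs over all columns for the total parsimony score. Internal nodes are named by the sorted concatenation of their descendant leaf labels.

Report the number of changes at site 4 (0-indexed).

3

site 0, node AY: A={G} ∪ Y={A} → {A,G} (+1)
site 0, node ANY: AY={A,G} ∩ N={G} → {G} (+0)
site 0, node AMNY: ANY={G} ∪ M={A} → {A,G} (+1)
site 0, node AEMNY: AMNY={A,G} ∩ E={A} → {A} (+0)
site 0, node VX: V={C} ∪ X={T} → {C,T} (+1)
site 0, node AEMNVXY: AEMNY={A} ∪ VX={C,T} → {A,C,T} (+1)
site 1, node AY: A={C} ∪ Y={T} → {C,T} (+1)
site 1, node ANY: AY={C,T} ∪ N={A} → {A,C,T} (+1)
site 1, node AMNY: ANY={A,C,T} ∩ M={C} → {C} (+0)
site 1, node AEMNY: AMNY={C} ∪ E={G} → {C,G} (+1)
site 1, node VX: V={T} ∪ X={C} → {C,T} (+1)
site 1, node AEMNVXY: AEMNY={C,G} ∩ VX={C,T} → {C} (+0)
site 2, node AY: A={T} ∩ Y={T} → {T} (+0)
site 2, node ANY: AY={T} ∪ N={G} → {G,T} (+1)
site 2, node AMNY: ANY={G,T} ∩ M={T} → {T} (+0)
site 2, node AEMNY: AMNY={T} ∪ E={G} → {G,T} (+1)
site 2, node VX: V={C} ∪ X={A} → {A,C} (+1)
site 2, node AEMNVXY: AEMNY={G,T} ∪ VX={A,C} → {A,C,G,T} (+1)
site 3, node AY: A={G} ∪ Y={C} → {C,G} (+1)
site 3, node ANY: AY={C,G} ∩ N={C} → {C} (+0)
site 3, node AMNY: ANY={C} ∪ M={A} → {A,C} (+1)
site 3, node AEMNY: AMNY={A,C} ∪ E={G} → {A,C,G} (+1)
site 3, node VX: V={C} ∩ X={C} → {C} (+0)
site 3, node AEMNVXY: AEMNY={A,C,G} ∩ VX={C} → {C} (+0)
site 4, node AY: A={T} ∪ Y={A} → {A,T} (+1)
site 4, node ANY: AY={A,T} ∪ N={G} → {A,G,T} (+1)
site 4, node AMNY: ANY={A,G,T} ∩ M={G} → {G} (+0)
site 4, node AEMNY: AMNY={G} ∩ E={G} → {G} (+0)
site 4, node VX: V={G} ∪ X={T} → {G,T} (+1)
site 4, node AEMNVXY: AEMNY={G} ∩ VX={G,T} → {G} (+0)
site 5, node AY: A={A} ∩ Y={A} → {A} (+0)
site 5, node ANY: AY={A} ∩ N={A} → {A} (+0)
site 5, node AMNY: ANY={A} ∩ M={A} → {A} (+0)
site 5, node AEMNY: AMNY={A} ∪ E={G} → {A,G} (+1)
site 5, node VX: V={C} ∪ X={T} → {C,T} (+1)
site 5, node AEMNVXY: AEMNY={A,G} ∪ VX={C,T} → {A,C,G,T} (+1)
per-site changes: [4, 4, 4, 3, 3, 3]; total = 21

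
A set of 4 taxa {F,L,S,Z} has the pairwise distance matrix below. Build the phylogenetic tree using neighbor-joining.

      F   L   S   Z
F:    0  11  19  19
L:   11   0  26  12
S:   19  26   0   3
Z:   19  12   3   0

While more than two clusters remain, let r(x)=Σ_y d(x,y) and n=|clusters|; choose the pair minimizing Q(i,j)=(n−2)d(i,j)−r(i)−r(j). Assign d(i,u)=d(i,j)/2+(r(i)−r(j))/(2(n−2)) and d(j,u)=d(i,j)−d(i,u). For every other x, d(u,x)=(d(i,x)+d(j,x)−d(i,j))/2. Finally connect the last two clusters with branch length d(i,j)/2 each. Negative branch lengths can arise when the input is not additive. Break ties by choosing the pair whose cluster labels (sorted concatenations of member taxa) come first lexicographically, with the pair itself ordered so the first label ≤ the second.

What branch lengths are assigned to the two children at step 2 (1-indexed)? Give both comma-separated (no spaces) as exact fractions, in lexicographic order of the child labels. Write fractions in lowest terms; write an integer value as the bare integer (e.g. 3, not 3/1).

12,5

step 1: merge (F,L) at d=11, Q=-76; branch lengths F→11/2, L→11/2; new cluster FL
  updated: d(FL,S)=17, d(FL,Z)=10
step 2: merge (FL,S) at d=17, Q=-30; branch lengths FL→12, S→5; new cluster FLS
  updated: d(FLS,Z)=-2
step 3: merge (FLS,Z) at d=-2; branch lengths FLS→-1, Z→-1; new cluster FLSZ
final tree: (((F:11/2,L:11/2):12,S:5):-1,Z:-1)
total length: 26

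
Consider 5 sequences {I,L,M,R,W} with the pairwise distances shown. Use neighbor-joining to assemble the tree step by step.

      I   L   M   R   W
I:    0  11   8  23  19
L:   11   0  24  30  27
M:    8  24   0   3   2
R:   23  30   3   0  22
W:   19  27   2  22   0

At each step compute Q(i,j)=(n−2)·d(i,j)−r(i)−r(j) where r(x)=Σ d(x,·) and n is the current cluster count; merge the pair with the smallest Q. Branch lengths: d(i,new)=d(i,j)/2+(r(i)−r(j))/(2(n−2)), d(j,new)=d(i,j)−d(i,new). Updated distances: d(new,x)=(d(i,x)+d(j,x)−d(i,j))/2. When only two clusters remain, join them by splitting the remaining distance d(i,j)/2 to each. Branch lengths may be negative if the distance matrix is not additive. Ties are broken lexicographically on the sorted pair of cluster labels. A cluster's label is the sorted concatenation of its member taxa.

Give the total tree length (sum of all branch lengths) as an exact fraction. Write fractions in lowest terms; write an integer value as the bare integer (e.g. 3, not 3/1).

281/8

iteration 1: select I,L (d=11, Q=-120); attach at lengths (1/3, 32/3); label the merged cluster IL
  updated: d(IL,M)=21/2, d(IL,R)=21, d(IL,W)=35/2
iteration 2: select IL,W (d=35/2, Q=-111/2); attach at lengths (85/8, 55/8); label the merged cluster ILW
  updated: d(ILW,M)=-5/2, d(ILW,R)=51/4
iteration 3: select ILW,M (d=-5/2, Q=-53/4); attach at lengths (29/8, -49/8); label the merged cluster ILMW
  updated: d(ILMW,R)=73/8
iteration 4: select ILMW,R (d=73/8); attach at lengths (73/16, 73/16); label the merged cluster ILMRW
final tree: ((((I:1/3,L:32/3):85/8,W:55/8):29/8,M:-49/8):73/16,R:73/16)
total length: 281/8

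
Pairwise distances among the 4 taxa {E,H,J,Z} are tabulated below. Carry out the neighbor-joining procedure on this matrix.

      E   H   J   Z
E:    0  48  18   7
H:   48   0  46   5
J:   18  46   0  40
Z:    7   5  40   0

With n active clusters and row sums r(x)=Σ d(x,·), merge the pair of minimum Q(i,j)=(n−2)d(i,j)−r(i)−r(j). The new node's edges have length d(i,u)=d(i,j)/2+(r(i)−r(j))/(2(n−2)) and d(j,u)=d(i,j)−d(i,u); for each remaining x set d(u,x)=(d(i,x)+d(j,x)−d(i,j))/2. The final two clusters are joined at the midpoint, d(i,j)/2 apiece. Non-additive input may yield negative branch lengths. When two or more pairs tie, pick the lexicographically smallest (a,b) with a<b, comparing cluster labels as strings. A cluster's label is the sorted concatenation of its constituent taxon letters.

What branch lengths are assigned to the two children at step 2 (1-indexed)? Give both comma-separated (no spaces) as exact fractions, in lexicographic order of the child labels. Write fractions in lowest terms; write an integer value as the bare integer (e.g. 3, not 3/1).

iteration 1: select E,J (d=18, Q=-141); attach at lengths (5/4, 67/4); label the merged cluster EJ
  updated: d(EJ,H)=38, d(EJ,Z)=29/2
iteration 2: select EJ,H (d=38, Q=-115/2); attach at lengths (95/4, 57/4); label the merged cluster EHJ
  updated: d(EHJ,Z)=-37/4
iteration 3: select EHJ,Z (d=-37/4); attach at lengths (-37/8, -37/8); label the merged cluster EHJZ
final tree: (((E:5/4,J:67/4):95/4,H:57/4):-37/8,Z:-37/8)
total length: 187/4

95/4,57/4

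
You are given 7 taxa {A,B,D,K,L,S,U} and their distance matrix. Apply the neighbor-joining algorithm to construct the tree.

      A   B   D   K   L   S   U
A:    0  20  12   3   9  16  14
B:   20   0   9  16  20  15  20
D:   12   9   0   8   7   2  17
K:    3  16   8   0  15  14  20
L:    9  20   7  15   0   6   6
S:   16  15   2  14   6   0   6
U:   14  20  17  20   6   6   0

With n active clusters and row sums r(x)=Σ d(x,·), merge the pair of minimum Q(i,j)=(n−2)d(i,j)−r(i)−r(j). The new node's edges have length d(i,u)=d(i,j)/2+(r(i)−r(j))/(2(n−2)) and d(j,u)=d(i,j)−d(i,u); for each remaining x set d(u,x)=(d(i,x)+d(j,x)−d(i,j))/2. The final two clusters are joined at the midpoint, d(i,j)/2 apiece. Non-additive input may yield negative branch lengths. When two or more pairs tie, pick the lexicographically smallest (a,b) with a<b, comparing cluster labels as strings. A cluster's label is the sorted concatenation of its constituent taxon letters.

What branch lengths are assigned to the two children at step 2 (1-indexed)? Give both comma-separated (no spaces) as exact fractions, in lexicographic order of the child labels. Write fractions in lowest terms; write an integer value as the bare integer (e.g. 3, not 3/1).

1. join A+K (d=3, Q=-135) ⇒ AK; edges |A|=13/10, |K|=17/10
  updated: d(AK,B)=33/2, d(AK,D)=17/2, d(AK,L)=21/2, d(AK,S)=27/2, d(AK,U)=31/2
2. join L+U (d=6, Q=-90) ⇒ LU; edges |L|=9/8, |U|=39/8
  updated: d(AK,LU)=10, d(B,LU)=17, d(D,LU)=9, d(LU,S)=3
3. join LU+S (d=3, Q=-127/2) ⇒ LSU; edges |LU|=29/12, |S|=7/12
  updated: d(AK,LSU)=41/4, d(B,LSU)=29/2, d(D,LSU)=4
4. join AK+LSU (d=41/4, Q=-87/2) ⇒ AKLSU; edges |AK|=27/4, |LSU|=7/2
  updated: d(AKLSU,B)=83/8, d(AKLSU,D)=9/8
5. join AKLSU+B (d=83/8, Q=-41/2) ⇒ ABKLSU; edges |AKLSU|=5/4, |B|=73/8
  updated: d(ABKLSU,D)=-1/8
6. join ABKLSU+D (d=-1/8) ⇒ ABDKLSU; edges |ABKLSU|=-1/16, |D|=-1/16
final tree: ((((A:13/10,K:17/10):27/4,((L:9/8,U:39/8):29/12,S:7/12):7/2):5/4,B:73/8):-1/16,D:-1/16)
total length: 65/2

9/8,39/8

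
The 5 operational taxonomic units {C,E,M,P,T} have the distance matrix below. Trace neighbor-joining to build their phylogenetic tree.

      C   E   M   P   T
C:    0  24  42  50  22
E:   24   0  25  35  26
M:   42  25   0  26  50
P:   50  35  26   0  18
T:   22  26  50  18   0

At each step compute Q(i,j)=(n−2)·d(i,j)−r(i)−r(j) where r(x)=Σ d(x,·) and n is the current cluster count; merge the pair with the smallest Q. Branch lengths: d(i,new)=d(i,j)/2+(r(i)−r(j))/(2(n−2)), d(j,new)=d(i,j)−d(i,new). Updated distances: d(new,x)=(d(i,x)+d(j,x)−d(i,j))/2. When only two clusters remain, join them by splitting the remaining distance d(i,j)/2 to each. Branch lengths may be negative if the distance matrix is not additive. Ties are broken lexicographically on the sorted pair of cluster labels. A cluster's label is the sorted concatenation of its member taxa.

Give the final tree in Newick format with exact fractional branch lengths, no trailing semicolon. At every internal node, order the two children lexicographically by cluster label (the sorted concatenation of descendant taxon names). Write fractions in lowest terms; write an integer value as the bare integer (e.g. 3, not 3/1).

(((C:27/2,T:17/2):13/2,E:15/2):19/4,(M:46/3,P:32/3):19/4)

iteration 1: select M,P (d=26, Q=-194); attach at lengths (46/3, 32/3); label the merged cluster MP
  updated: d(C,MP)=33, d(E,MP)=17, d(MP,T)=21
iteration 2: select C,T (d=22, Q=-104); attach at lengths (27/2, 17/2); label the merged cluster CT
  updated: d(CT,E)=14, d(CT,MP)=16
iteration 3: select CT,E (d=14, Q=-47); attach at lengths (13/2, 15/2); label the merged cluster CET
  updated: d(CET,MP)=19/2
iteration 4: select CET,MP (d=19/2); attach at lengths (19/4, 19/4); label the merged cluster CEMPT
final tree: (((C:27/2,T:17/2):13/2,E:15/2):19/4,(M:46/3,P:32/3):19/4)
total length: 143/2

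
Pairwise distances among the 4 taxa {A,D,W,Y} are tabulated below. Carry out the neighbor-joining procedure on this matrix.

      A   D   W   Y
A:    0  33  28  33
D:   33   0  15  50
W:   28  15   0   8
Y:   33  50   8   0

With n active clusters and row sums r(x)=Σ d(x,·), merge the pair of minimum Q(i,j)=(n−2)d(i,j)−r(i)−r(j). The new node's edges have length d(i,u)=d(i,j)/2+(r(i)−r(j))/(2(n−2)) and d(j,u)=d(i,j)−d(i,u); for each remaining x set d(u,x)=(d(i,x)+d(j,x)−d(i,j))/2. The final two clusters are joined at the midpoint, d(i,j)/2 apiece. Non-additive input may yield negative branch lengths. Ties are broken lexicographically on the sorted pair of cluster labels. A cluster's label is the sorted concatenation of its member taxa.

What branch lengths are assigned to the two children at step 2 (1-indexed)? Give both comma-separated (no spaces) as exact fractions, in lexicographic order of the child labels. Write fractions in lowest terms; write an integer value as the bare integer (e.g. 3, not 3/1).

iteration 1: select A,D (d=33, Q=-126); attach at lengths (31/2, 35/2); label the merged cluster AD
  updated: d(AD,W)=5, d(AD,Y)=25
iteration 2: select AD,W (d=5, Q=-38); attach at lengths (11, -6); label the merged cluster ADW
  updated: d(ADW,Y)=14
iteration 3: select ADW,Y (d=14); attach at lengths (7, 7); label the merged cluster ADWY
final tree: (((A:31/2,D:35/2):11,W:-6):7,Y:7)
total length: 52

11,-6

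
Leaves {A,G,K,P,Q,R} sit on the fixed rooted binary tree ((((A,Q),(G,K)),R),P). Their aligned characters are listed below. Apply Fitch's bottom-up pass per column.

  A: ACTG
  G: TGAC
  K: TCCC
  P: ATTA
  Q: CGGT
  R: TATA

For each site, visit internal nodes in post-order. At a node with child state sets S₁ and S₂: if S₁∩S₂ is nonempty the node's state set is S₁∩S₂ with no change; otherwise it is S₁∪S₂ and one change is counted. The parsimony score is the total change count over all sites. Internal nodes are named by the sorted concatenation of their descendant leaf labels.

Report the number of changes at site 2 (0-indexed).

AQ@0: {A} ∪ {C} = {A,C} (union, +1)
GK@0: {T} ∩ {T} = {T} (intersection, +0)
AGKQ@0: {A,C} ∪ {T} = {A,C,T} (union, +1)
AGKQR@0: {A,C,T} ∩ {T} = {T} (intersection, +0)
AGKPQR@0: {T} ∪ {A} = {A,T} (union, +1)
AQ@1: {C} ∪ {G} = {C,G} (union, +1)
GK@1: {G} ∪ {C} = {C,G} (union, +1)
AGKQ@1: {C,G} ∩ {C,G} = {C,G} (intersection, +0)
AGKQR@1: {C,G} ∪ {A} = {A,C,G} (union, +1)
AGKPQR@1: {A,C,G} ∪ {T} = {A,C,G,T} (union, +1)
AQ@2: {T} ∪ {G} = {G,T} (union, +1)
GK@2: {A} ∪ {C} = {A,C} (union, +1)
AGKQ@2: {G,T} ∪ {A,C} = {A,C,G,T} (union, +1)
AGKQR@2: {A,C,G,T} ∩ {T} = {T} (intersection, +0)
AGKPQR@2: {T} ∩ {T} = {T} (intersection, +0)
AQ@3: {G} ∪ {T} = {G,T} (union, +1)
GK@3: {C} ∩ {C} = {C} (intersection, +0)
AGKQ@3: {G,T} ∪ {C} = {C,G,T} (union, +1)
AGKQR@3: {C,G,T} ∪ {A} = {A,C,G,T} (union, +1)
AGKPQR@3: {A,C,G,T} ∩ {A} = {A} (intersection, +0)
per-site changes: [3, 4, 3, 3]; total = 13

3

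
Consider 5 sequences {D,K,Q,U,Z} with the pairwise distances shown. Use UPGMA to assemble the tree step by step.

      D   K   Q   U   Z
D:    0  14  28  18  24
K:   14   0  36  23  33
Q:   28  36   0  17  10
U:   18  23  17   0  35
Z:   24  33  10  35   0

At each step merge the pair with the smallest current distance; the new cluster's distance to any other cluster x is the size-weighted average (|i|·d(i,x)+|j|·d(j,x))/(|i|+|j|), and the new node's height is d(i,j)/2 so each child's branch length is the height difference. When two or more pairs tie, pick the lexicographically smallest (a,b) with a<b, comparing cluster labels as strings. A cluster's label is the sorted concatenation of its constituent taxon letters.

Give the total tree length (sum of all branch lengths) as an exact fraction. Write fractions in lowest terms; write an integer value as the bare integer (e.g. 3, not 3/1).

1. join Q+Z (d=10) ⇒ QZ; edges |Q|=5, |Z|=5
  updated: d(D,QZ)=26, d(K,QZ)=69/2, d(QZ,U)=26
2. join D+K (d=14) ⇒ DK; edges |D|=7, |K|=7
  updated: d(DK,QZ)=121/4, d(DK,U)=41/2
3. join DK+U (d=41/2) ⇒ DKU; edges |DK|=13/4, |U|=41/4
  updated: d(DKU,QZ)=173/6
4. join DKU+QZ (d=173/6) ⇒ DKQUZ; edges |DKU|=25/6, |QZ|=113/12
final tree: (((D:7,K:7):13/4,U:41/4):25/6,(Q:5,Z:5):113/12)
total length: 613/12

613/12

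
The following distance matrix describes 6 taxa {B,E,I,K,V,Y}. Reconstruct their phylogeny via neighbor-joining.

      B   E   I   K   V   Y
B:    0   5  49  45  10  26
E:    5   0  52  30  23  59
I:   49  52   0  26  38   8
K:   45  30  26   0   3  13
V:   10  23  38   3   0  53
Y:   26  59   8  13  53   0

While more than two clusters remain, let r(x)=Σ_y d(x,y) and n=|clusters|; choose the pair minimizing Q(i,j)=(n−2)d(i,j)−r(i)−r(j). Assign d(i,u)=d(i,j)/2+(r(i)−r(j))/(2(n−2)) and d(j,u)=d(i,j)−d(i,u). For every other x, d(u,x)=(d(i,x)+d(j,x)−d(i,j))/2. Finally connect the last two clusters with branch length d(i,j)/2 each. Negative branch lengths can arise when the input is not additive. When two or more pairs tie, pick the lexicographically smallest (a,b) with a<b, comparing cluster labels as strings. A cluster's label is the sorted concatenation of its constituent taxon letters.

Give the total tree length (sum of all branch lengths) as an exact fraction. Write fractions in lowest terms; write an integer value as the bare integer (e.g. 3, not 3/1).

step 1: merge (I,Y) at d=8, Q=-300; branch lengths I→23/4, Y→9/4; new cluster IY
  updated: d(B,IY)=67/2, d(E,IY)=103/2, d(IY,K)=31/2, d(IY,V)=83/2
step 2: merge (IY,K) at d=31/2, Q=-189; branch lengths IY→95/6, K→-1/3; new cluster IKY
  updated: d(B,IKY)=63/2, d(E,IKY)=33, d(IKY,V)=29/2
step 3: merge (B,E) at d=5, Q=-195/2; branch lengths B→-9/8, E→49/8; new cluster BE
  updated: d(BE,IKY)=119/4, d(BE,V)=14
step 4: merge (BE,IKY) at d=119/4, Q=-233/4; branch lengths BE→117/8, IKY→121/8; new cluster BEIKY
  updated: d(BEIKY,V)=-5/8
step 5: merge (BEIKY,V) at d=-5/8; branch lengths BEIKY→-5/16, V→-5/16; new cluster BEIKVY
final tree: (((B:-9/8,E:49/8):117/8,((I:23/4,Y:9/4):95/6,K:-1/3):121/8):-5/16,V:-5/16)
total length: 461/8

461/8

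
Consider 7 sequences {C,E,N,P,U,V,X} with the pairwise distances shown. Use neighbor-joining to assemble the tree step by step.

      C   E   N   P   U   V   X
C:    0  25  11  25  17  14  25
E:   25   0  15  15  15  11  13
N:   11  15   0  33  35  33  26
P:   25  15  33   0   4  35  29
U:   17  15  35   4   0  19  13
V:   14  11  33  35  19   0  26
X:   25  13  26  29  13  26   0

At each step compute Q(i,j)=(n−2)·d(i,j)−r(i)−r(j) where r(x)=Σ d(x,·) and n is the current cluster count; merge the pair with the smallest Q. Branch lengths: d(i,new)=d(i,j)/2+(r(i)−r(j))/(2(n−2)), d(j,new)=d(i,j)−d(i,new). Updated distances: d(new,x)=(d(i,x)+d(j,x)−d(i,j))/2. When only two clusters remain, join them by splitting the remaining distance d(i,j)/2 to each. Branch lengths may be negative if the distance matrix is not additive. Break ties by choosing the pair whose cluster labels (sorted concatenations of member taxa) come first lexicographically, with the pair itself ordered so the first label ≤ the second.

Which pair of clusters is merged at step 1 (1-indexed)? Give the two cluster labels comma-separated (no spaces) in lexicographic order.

step 1: merge (P,U) at d=4, Q=-224; branch lengths P→29/5, U→-9/5; new cluster PU
  updated: d(C,PU)=19, d(E,PU)=13, d(N,PU)=32, d(PU,V)=25, d(PU,X)=19
step 2: merge (C,N) at d=11, Q=-167; branch lengths C→21/8, N→67/8; new cluster CN
  updated: d(CN,E)=29/2, d(CN,PU)=20, d(CN,V)=18, d(CN,X)=20
step 3: merge (CN,V) at d=18, Q=-197/2; branch lengths CN→31/4, V→41/4; new cluster CNV
  updated: d(CNV,E)=15/4, d(CNV,PU)=27/2, d(CNV,X)=14
step 4: merge (CNV,E) at d=15/4, Q=-107/2; branch lengths CNV→9/4, E→3/2; new cluster CENV
  updated: d(CENV,PU)=91/8, d(CENV,X)=93/8
step 5: merge (CENV,PU) at d=91/8, Q=-42; branch lengths CENV→2, PU→75/8; new cluster CENPUV
  updated: d(CENPUV,X)=77/8
step 6: merge (CENPUV,X) at d=77/8; branch lengths CENPUV→77/16, X→77/16; new cluster CENPUVX
final tree: (((((C:21/8,N:67/8):31/4,V:41/4):9/4,E:3/2):2,(P:29/5,U:-9/5):75/8):77/16,X:77/16)
total length: 231/4

P,U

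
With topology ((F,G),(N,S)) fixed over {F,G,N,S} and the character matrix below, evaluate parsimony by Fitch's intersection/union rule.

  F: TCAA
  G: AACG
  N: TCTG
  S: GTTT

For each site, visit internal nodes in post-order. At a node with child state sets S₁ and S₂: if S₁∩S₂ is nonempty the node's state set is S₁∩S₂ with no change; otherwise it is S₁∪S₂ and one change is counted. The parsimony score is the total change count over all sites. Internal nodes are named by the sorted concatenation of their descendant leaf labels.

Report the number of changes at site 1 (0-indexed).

2

FG@0: {T} ∪ {A} = {A,T} (union, +1)
NS@0: {T} ∪ {G} = {G,T} (union, +1)
FGNS@0: {A,T} ∩ {G,T} = {T} (intersection, +0)
FG@1: {C} ∪ {A} = {A,C} (union, +1)
NS@1: {C} ∪ {T} = {C,T} (union, +1)
FGNS@1: {A,C} ∩ {C,T} = {C} (intersection, +0)
FG@2: {A} ∪ {C} = {A,C} (union, +1)
NS@2: {T} ∩ {T} = {T} (intersection, +0)
FGNS@2: {A,C} ∪ {T} = {A,C,T} (union, +1)
FG@3: {A} ∪ {G} = {A,G} (union, +1)
NS@3: {G} ∪ {T} = {G,T} (union, +1)
FGNS@3: {A,G} ∩ {G,T} = {G} (intersection, +0)
per-site changes: [2, 2, 2, 2]; total = 8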